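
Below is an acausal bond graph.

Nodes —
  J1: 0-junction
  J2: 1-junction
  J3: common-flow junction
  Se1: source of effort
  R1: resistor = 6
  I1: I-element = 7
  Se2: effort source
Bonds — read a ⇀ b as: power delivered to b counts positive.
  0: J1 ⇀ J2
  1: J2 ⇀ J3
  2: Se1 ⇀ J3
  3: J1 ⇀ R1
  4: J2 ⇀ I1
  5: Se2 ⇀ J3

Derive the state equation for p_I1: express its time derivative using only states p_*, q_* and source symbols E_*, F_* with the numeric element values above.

β2 |J3  (Se1 fixes effort; stroke away)
β5 |J3  (Se2 fixes effort; stroke away)
β1 |J2  (only one flow-in slot at J3)
β4 |I1  (I1 outputs flow p/I1)
β0 |J2  (1-jn J2 has f-setter on 4)
β3 |J1  (closing 0-jn rule on J1)

dp_I1/dt = E_Se1 + E_Se2 - 6*p_I1/7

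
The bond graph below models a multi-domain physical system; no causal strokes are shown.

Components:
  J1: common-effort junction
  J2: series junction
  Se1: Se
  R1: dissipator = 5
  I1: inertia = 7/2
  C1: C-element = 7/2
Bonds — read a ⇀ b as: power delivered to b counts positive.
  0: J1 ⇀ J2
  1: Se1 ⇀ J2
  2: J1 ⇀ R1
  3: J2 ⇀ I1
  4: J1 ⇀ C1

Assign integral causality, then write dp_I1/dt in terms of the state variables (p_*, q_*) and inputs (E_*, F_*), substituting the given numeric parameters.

β1 stroke at J2  (Se1: effort source, stroke at far end)
β3 stroke at I1  (I1: I, integral causality)
β0 stroke at J2  (J2: bond 3 brought flow, rest push out)
β4 stroke at J1  (C1 outputs effort q/C1)
β2 stroke at R1  (J1 effort already set via bond 4)

dp_I1/dt = E_Se1 + 2*q_C1/7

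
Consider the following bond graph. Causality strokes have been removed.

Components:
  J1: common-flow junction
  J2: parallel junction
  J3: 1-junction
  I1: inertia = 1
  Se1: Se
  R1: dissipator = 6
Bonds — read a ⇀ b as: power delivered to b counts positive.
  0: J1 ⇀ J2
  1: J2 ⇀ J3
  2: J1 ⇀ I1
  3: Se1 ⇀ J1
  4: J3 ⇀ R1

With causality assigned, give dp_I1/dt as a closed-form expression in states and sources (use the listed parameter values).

dp_I1/dt = E_Se1 - 6*p_I1

bond 3 →J1  (Se1: effort source, stroke at far end)
bond 2 →I1  (I1 outputs flow p/I1)
bond 0 →J1  (1-jn J1 has f-setter on 2)
bond 1 →J2  (J2 needs exactly one e-in)
bond 4 →J3  (J3 flow already set via bond 1)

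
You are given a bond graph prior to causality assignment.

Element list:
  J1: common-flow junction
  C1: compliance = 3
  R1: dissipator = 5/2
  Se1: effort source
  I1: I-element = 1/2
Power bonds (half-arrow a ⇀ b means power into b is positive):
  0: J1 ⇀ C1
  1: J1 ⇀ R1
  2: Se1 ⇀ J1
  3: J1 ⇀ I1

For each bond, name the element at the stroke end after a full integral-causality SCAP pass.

b0 |J1
b1 |J1
b2 |J1
b3 |I1

bond 2 →J1  (Se1 fixes effort; stroke away)
bond 0 →J1  (prefer integral on C1)
bond 3 →I1  (I1: I, integral causality)
bond 1 →J1  (J1: bond 3 brought flow, rest push out)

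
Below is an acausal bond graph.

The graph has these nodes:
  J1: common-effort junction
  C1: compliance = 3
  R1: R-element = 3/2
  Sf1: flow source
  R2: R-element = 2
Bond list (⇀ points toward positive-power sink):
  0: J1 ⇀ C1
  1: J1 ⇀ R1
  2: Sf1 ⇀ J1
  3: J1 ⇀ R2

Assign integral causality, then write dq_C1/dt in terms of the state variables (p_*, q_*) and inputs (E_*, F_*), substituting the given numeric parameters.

b2 stroke at Sf1  (Sf1 fixes flow; stroke at Sf1)
b0 stroke at J1  (C1: C, integral causality)
b1 stroke at R1  (J1 effort already set via bond 0)
b3 stroke at R2  (0-jn J1 has e-setter on 0)

dq_C1/dt = F_Sf1 - 7*q_C1/18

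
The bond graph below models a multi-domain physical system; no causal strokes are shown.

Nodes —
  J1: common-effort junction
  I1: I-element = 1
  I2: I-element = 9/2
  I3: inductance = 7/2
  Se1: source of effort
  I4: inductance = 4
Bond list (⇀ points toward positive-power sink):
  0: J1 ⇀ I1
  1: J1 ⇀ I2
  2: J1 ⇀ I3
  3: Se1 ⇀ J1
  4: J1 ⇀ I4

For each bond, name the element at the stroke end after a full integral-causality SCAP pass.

#0 |I1
#1 |I2
#2 |I3
#3 |J1
#4 |I4

b3 |J1  (source Se1 imposes e)
b0 |I1  (0-jn J1 has e-setter on 3)
b1 |I2  (J1: bond 3 brought effort, rest push out)
b2 |I3  (common-e at J1 fixed by 3)
b4 |I4  (J1 effort already set via bond 3)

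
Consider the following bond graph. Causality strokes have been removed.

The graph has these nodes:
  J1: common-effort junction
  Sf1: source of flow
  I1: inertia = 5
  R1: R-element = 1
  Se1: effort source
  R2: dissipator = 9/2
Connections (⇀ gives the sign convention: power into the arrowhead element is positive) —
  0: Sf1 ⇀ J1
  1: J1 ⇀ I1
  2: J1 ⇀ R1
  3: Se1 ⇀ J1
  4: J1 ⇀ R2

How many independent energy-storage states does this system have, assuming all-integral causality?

1  (I1 all integral)

#0 →Sf1  (source Sf1 imposes f)
#3 →J1  (source Se1 imposes e)
#1 →I1  (J1: bond 3 brought effort, rest push out)
#2 →R1  (J1 effort already set via bond 3)
#4 →R2  (J1 effort already set via bond 3)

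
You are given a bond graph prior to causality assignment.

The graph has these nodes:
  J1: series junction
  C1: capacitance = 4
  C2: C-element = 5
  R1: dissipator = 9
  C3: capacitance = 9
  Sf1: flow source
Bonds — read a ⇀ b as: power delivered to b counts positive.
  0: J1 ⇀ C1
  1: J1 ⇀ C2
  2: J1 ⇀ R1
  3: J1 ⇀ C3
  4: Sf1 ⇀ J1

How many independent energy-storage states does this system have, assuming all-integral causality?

b4 →Sf1  (Sf1 (Sf) sets flow on bond)
b0 →J1  (J1 flow already set via bond 4)
b1 →J1  (common-f at J1 fixed by 4)
b2 →J1  (common-f at J1 fixed by 4)
b3 →J1  (common-f at J1 fixed by 4)

3  (C1, C2, C3 all integral)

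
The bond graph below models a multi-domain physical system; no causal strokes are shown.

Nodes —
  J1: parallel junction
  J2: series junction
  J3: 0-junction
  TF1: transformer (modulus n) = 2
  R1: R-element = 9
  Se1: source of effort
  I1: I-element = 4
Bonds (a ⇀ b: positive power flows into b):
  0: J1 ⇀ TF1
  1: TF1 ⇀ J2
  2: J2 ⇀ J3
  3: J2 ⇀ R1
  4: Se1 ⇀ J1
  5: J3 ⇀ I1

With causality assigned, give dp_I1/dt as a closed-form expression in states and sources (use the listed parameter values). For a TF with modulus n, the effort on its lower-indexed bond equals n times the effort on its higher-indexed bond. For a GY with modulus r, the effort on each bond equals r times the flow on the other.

bond 4 stroke at J1  (Se1 fixes effort; stroke away)
bond 0 stroke at TF1  (J1 effort already set via bond 4)
bond 1 stroke at J2  (through TF1, causality passes straight; one stroke at TF1)
bond 5 stroke at I1  (prefer integral on I1)
bond 2 stroke at J3  (closing 0-jn rule on J3)
bond 3 stroke at J2  (common-f at J2 fixed by 2)

dp_I1/dt = E_Se1/2 - 9*p_I1/4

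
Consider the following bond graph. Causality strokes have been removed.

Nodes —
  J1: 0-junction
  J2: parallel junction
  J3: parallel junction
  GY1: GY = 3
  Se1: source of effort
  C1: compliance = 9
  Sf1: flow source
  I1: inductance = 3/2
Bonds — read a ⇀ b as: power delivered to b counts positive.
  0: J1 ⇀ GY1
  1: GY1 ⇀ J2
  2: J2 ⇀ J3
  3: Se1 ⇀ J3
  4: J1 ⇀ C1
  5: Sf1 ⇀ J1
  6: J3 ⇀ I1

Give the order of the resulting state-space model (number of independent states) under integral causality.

β3 |J3  (Se1: effort source, stroke at far end)
β5 |Sf1  (Sf1: flow source, stroke at near end)
β2 |J2  (J3 effort already set via bond 3)
β6 |I1  (J3 effort already set via bond 3)
β1 |GY1  (0-jn J2 has e-setter on 2)
β0 |GY1  (GY GY1: same side as bond 1)
β4 |J1  (closing 0-jn rule on J1)

2  (C1, I1 all integral)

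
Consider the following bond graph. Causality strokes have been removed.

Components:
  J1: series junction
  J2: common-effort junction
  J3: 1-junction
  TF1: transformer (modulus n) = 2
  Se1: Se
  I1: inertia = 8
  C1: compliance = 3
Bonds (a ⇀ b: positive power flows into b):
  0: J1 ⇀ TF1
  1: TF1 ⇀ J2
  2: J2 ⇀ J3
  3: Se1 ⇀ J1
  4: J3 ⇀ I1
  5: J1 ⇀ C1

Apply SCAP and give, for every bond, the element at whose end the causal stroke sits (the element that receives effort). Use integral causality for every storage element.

b0 stroke→TF1
b1 stroke→J2
b2 stroke→J3
b3 stroke→J1
b4 stroke→I1
b5 stroke→J1

#3 |J1  (Se1: effort source, stroke at far end)
#4 |I1  (I1 integral (f out))
#2 |J3  (common-f at J3 fixed by 4)
#1 |J2  (J2: last free bond brings effort in)
#0 |TF1  (TF1 one-in-one-out from 1)
#5 |J1  (common-f at J1 fixed by 0)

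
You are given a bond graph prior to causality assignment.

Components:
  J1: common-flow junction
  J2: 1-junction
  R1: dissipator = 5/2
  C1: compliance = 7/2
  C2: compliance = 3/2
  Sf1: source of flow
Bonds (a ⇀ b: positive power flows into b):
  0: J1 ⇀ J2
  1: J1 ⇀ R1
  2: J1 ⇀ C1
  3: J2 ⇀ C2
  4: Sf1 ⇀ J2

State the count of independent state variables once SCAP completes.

2  (C1, C2 all integral)

b4 stroke→Sf1  (Sf1 fixes flow; stroke at Sf1)
b0 stroke→J2  (J2 flow already set via bond 4)
b3 stroke→J2  (J2 flow already set via bond 4)
b1 stroke→J1  (J1: bond 0 brought flow, rest push out)
b2 stroke→J1  (J1 flow already set via bond 0)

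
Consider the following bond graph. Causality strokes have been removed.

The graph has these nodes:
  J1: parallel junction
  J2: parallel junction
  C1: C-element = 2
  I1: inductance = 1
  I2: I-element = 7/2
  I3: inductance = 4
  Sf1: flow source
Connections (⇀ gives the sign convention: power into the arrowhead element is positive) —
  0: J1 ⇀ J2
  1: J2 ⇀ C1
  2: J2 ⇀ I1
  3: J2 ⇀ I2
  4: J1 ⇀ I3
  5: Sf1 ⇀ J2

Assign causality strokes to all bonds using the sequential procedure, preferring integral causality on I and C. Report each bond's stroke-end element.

b5 |Sf1  (Sf1 (Sf) sets flow on bond)
b1 |J2  (C1 integral (e out))
b0 |J1  (common-e at J2 fixed by 1)
b2 |I1  (J2: bond 1 brought effort, rest push out)
b3 |I2  (J2 effort already set via bond 1)
b4 |I3  (0-jn J1 has e-setter on 0)

bond 0 →J1
bond 1 →J2
bond 2 →I1
bond 3 →I2
bond 4 →I3
bond 5 →Sf1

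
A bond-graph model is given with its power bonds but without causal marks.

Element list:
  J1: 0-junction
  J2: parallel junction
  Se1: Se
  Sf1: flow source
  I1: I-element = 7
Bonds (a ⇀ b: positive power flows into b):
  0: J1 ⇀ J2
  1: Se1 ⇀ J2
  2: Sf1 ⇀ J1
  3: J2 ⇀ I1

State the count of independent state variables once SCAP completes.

1  (I1 all integral)

#1 →J2  (Se1: effort source, stroke at far end)
#2 →Sf1  (Sf1 fixes flow; stroke at Sf1)
#0 →J1  (only one effort-in slot at J1)
#3 →I1  (J2 effort already set via bond 1)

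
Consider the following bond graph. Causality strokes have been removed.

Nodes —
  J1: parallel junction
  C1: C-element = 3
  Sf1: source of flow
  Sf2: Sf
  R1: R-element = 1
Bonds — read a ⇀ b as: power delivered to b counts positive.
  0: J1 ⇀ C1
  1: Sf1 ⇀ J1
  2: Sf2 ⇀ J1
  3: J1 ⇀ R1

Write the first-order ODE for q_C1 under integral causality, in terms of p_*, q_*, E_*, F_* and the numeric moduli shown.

dq_C1/dt = F_Sf1 + F_Sf2 - q_C1/3

b1 |Sf1  (Sf1: flow source, stroke at near end)
b2 |Sf2  (Sf2 fixes flow; stroke at Sf2)
b0 |J1  (C1: C, integral causality)
b3 |R1  (common-e at J1 fixed by 0)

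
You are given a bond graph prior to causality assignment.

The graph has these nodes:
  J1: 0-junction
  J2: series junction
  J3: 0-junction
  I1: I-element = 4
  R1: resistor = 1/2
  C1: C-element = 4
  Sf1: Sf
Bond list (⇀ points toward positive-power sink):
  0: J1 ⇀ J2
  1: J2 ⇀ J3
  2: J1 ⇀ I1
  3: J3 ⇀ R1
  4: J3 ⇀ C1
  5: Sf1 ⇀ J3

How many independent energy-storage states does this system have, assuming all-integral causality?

β5 stroke at Sf1  (source Sf1 imposes f)
β2 stroke at I1  (I1 integral (f out))
β0 stroke at J1  (closing 0-jn rule on J1)
β1 stroke at J2  (1-jn J2 has f-setter on 0)
β4 stroke at J3  (prefer integral on C1)
β3 stroke at R1  (common-e at J3 fixed by 4)

2  (C1, I1 all integral)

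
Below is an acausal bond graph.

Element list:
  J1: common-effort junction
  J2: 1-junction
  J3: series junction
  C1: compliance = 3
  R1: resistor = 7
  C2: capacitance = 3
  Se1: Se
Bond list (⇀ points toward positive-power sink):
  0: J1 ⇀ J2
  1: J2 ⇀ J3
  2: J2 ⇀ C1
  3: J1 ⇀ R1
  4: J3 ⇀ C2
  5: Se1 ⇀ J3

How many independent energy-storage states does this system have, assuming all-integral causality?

β5 →J3  (source Se1 imposes e)
β2 →J2  (prefer integral on C1)
β4 →J3  (C2 integral (e out))
β1 →J2  (only one flow-in slot at J3)
β0 →J1  (only one flow-in slot at J2)
β3 →R1  (J1 effort already set via bond 0)

2  (C1, C2 all integral)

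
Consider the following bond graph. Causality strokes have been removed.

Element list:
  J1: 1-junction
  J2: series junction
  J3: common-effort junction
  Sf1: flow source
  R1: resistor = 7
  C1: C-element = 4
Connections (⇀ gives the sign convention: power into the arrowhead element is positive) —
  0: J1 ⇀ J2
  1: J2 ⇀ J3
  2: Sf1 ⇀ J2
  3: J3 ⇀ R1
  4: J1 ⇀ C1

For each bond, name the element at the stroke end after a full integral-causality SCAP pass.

b2 →Sf1  (Sf1 fixes flow; stroke at Sf1)
b0 →J2  (common-f at J2 fixed by 2)
b1 →J2  (1-jn J2 has f-setter on 2)
b3 →J3  (J3 needs exactly one e-in)
b4 →J1  (1-jn J1 has f-setter on 0)

bond 0 stroke→J2
bond 1 stroke→J2
bond 2 stroke→Sf1
bond 3 stroke→J3
bond 4 stroke→J1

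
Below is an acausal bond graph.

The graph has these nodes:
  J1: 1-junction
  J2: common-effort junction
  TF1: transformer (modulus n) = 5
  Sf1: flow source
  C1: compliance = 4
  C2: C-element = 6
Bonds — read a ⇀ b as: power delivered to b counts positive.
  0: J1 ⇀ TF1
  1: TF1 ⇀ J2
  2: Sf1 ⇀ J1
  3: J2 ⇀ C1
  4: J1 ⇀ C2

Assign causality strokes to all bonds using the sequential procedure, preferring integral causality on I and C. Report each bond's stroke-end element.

b2 |Sf1  (source Sf1 imposes f)
b0 |J1  (1-jn J1 has f-setter on 2)
b4 |J1  (1-jn J1 has f-setter on 2)
b1 |TF1  (TF1 one-in-one-out from 0)
b3 |J2  (only one effort-in slot at J2)

β0 →J1
β1 →TF1
β2 →Sf1
β3 →J2
β4 →J1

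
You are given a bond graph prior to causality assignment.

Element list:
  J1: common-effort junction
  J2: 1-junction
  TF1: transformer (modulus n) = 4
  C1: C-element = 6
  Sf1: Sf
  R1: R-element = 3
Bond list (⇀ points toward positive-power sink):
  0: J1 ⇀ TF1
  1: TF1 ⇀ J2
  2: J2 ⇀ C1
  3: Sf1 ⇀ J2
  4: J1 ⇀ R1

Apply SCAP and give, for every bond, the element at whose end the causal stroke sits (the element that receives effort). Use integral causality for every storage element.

β0 →TF1
β1 →J2
β2 →J2
β3 →Sf1
β4 →J1

β3 stroke at Sf1  (Sf1: flow source, stroke at near end)
β1 stroke at J2  (J2 flow already set via bond 3)
β2 stroke at J2  (1-jn J2 has f-setter on 3)
β0 stroke at TF1  (through TF1, causality passes straight; one stroke at TF1)
β4 stroke at J1  (only one effort-in slot at J1)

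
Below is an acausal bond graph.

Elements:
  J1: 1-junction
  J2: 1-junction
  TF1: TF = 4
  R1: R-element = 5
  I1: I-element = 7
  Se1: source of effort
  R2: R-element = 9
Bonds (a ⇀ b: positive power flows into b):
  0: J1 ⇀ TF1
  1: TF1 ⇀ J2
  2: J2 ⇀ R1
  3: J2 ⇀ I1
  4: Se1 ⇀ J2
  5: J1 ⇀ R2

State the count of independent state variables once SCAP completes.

β4 |J2  (Se1 (Se) sets effort on bond)
β3 |I1  (I1 integral (f out))
β1 |J2  (J2: bond 3 brought flow, rest push out)
β2 |J2  (common-f at J2 fixed by 3)
β0 |TF1  (TF1 one-in-one-out from 1)
β5 |J1  (common-f at J1 fixed by 0)

1  (I1 all integral)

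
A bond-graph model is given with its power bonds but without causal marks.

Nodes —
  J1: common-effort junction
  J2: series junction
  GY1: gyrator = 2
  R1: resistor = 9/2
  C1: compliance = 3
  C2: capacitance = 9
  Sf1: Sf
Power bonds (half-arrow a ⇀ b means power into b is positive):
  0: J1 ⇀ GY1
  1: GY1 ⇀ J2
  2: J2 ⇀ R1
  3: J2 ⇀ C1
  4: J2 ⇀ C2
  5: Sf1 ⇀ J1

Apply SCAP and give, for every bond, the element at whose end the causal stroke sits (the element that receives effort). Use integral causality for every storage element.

bond 0 stroke at J1
bond 1 stroke at J2
bond 2 stroke at R1
bond 3 stroke at J2
bond 4 stroke at J2
bond 5 stroke at Sf1

b5 |Sf1  (source Sf1 imposes f)
b0 |J1  (closing 0-jn rule on J1)
b1 |J2  (through GY1, causality inverts; strokes same side of GY1)
b3 |J2  (C1 integral (e out))
b4 |J2  (prefer integral on C2)
b2 |R1  (J2 needs exactly one f-in)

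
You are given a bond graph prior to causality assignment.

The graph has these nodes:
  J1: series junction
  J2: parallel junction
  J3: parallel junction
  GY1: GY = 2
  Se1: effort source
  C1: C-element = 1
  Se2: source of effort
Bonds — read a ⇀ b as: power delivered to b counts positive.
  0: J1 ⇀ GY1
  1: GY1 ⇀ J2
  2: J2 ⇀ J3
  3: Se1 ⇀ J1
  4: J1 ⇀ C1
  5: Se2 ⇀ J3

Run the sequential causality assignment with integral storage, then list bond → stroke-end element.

β3 stroke→J1  (source Se1 imposes e)
β5 stroke→J3  (Se2 fixes effort; stroke away)
β2 stroke→J2  (J3: bond 5 brought effort, rest push out)
β1 stroke→GY1  (common-e at J2 fixed by 2)
β0 stroke→GY1  (through GY1, causality inverts; strokes same side of GY1)
β4 stroke→J1  (common-f at J1 fixed by 0)

b0 →GY1
b1 →GY1
b2 →J2
b3 →J1
b4 →J1
b5 →J3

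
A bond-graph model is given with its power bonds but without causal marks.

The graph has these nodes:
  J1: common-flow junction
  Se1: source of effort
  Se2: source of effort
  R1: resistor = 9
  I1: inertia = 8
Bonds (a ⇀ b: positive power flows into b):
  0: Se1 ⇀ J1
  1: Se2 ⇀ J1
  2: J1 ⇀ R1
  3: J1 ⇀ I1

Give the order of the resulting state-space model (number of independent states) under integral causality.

#0 stroke at J1  (Se1 (Se) sets effort on bond)
#1 stroke at J1  (Se2 fixes effort; stroke away)
#3 stroke at I1  (prefer integral on I1)
#2 stroke at J1  (1-jn J1 has f-setter on 3)

1  (I1 all integral)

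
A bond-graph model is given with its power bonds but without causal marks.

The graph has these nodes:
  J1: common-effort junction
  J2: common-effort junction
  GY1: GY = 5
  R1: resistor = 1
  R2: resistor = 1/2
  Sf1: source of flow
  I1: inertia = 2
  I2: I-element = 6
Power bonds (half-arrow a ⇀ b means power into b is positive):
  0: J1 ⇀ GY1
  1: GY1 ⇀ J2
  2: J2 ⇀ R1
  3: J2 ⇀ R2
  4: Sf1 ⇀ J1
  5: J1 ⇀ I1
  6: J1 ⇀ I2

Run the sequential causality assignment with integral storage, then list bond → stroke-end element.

bond 0 stroke at J1
bond 1 stroke at J2
bond 2 stroke at R1
bond 3 stroke at R2
bond 4 stroke at Sf1
bond 5 stroke at I1
bond 6 stroke at I2

bond 4 stroke→Sf1  (Sf1 (Sf) sets flow on bond)
bond 5 stroke→I1  (I1 integral (f out))
bond 6 stroke→I2  (I2 outputs flow p/I2)
bond 0 stroke→J1  (J1 needs exactly one e-in)
bond 1 stroke→J2  (through GY1, causality inverts; strokes same side of GY1)
bond 2 stroke→R1  (J2: bond 1 brought effort, rest push out)
bond 3 stroke→R2  (J2 effort already set via bond 1)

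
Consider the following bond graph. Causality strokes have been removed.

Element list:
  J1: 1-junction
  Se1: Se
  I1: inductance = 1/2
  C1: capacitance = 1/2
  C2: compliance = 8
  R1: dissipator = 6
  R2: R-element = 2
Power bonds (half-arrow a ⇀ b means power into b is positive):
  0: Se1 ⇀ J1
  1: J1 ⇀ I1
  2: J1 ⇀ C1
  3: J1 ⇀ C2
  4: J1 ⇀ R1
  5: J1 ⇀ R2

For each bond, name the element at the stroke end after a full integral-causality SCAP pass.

b0 stroke at J1
b1 stroke at I1
b2 stroke at J1
b3 stroke at J1
b4 stroke at J1
b5 stroke at J1

bond 0 stroke→J1  (source Se1 imposes e)
bond 1 stroke→I1  (I1 outputs flow p/I1)
bond 2 stroke→J1  (1-jn J1 has f-setter on 1)
bond 3 stroke→J1  (J1 flow already set via bond 1)
bond 4 stroke→J1  (1-jn J1 has f-setter on 1)
bond 5 stroke→J1  (J1 flow already set via bond 1)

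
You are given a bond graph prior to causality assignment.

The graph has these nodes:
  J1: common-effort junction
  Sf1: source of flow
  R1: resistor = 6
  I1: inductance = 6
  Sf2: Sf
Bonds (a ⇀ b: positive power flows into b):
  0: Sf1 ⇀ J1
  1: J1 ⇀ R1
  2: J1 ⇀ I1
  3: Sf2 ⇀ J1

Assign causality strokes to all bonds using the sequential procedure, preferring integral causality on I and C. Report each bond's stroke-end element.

bond 0 stroke→Sf1  (Sf1 (Sf) sets flow on bond)
bond 3 stroke→Sf2  (Sf2 fixes flow; stroke at Sf2)
bond 2 stroke→I1  (prefer integral on I1)
bond 1 stroke→J1  (J1 needs exactly one e-in)

bond 0 |Sf1
bond 1 |J1
bond 2 |I1
bond 3 |Sf2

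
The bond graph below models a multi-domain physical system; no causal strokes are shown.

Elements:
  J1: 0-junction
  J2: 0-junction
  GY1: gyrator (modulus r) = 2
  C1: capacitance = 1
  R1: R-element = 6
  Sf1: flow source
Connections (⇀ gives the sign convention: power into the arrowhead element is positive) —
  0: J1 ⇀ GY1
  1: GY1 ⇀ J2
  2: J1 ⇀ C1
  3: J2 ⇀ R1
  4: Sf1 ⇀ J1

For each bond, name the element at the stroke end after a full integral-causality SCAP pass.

bond 0 |GY1
bond 1 |GY1
bond 2 |J1
bond 3 |J2
bond 4 |Sf1

bond 4 |Sf1  (Sf1: flow source, stroke at near end)
bond 2 |J1  (C1: C, integral causality)
bond 0 |GY1  (common-e at J1 fixed by 2)
bond 1 |GY1  (GY1 both-in/both-out from 0)
bond 3 |J2  (J2: last free bond brings effort in)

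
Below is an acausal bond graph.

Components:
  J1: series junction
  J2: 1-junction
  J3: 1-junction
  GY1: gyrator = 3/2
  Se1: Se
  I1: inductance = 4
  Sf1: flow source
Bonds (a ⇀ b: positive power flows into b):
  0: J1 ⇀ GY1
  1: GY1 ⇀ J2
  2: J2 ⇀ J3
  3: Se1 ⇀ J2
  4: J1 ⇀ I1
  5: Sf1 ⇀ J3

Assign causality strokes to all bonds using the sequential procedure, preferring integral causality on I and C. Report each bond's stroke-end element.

bond 0 →J1
bond 1 →J2
bond 2 →J3
bond 3 →J2
bond 4 →I1
bond 5 →Sf1

#3 |J2  (Se1: effort source, stroke at far end)
#5 |Sf1  (Sf1: flow source, stroke at near end)
#2 |J3  (common-f at J3 fixed by 5)
#1 |J2  (common-f at J2 fixed by 2)
#0 |J1  (GY1 both-in/both-out from 1)
#4 |I1  (closing 1-jn rule on J1)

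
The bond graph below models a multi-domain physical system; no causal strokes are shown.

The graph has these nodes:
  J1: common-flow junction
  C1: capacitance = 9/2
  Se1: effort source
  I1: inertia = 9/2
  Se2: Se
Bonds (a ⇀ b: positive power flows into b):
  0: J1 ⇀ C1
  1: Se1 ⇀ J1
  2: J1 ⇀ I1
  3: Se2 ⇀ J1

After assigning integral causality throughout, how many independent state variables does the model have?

β1 →J1  (Se1: effort source, stroke at far end)
β3 →J1  (source Se2 imposes e)
β0 →J1  (prefer integral on C1)
β2 →I1  (J1: last free bond brings flow in)

2  (C1, I1 all integral)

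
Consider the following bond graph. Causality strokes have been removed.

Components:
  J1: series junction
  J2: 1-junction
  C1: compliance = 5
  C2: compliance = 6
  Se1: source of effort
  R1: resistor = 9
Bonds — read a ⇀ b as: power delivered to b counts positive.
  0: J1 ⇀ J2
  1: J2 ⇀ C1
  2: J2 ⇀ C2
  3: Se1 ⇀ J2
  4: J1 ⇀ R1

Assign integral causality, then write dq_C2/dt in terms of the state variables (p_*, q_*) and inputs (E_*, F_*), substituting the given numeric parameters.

dq_C2/dt = E_Se1/9 - q_C1/45 - q_C2/54

β3 →J2  (source Se1 imposes e)
β1 →J2  (C1 integral (e out))
β2 →J2  (C2 integral (e out))
β0 →J1  (J2 needs exactly one f-in)
β4 →R1  (closing 1-jn rule on J1)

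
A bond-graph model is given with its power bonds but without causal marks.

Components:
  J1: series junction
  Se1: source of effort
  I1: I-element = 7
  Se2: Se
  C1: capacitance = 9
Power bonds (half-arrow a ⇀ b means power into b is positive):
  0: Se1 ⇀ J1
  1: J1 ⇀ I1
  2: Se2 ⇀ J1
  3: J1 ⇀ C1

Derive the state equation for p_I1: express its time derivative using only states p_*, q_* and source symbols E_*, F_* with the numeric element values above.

bond 0 stroke at J1  (source Se1 imposes e)
bond 2 stroke at J1  (Se2 (Se) sets effort on bond)
bond 1 stroke at I1  (I1: I, integral causality)
bond 3 stroke at J1  (J1 flow already set via bond 1)

dp_I1/dt = E_Se1 + E_Se2 - q_C1/9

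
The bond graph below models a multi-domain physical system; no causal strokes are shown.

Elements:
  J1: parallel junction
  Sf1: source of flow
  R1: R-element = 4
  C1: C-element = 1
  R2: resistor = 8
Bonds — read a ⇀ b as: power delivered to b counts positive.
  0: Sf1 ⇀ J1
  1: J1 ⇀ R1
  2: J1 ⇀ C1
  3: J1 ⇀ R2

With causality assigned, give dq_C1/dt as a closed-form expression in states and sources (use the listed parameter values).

b0 →Sf1  (Sf1 (Sf) sets flow on bond)
b2 →J1  (C1 outputs effort q/C1)
b1 →R1  (0-jn J1 has e-setter on 2)
b3 →R2  (common-e at J1 fixed by 2)

dq_C1/dt = F_Sf1 - 3*q_C1/8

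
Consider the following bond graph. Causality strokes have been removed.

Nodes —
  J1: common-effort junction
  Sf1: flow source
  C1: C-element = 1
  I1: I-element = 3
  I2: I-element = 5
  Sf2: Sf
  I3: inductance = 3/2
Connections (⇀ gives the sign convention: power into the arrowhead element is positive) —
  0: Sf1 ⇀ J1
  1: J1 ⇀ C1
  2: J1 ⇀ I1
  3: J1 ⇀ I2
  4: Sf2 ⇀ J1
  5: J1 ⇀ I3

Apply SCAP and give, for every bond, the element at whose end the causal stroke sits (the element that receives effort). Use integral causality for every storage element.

#0 |Sf1
#1 |J1
#2 |I1
#3 |I2
#4 |Sf2
#5 |I3

β0 |Sf1  (source Sf1 imposes f)
β4 |Sf2  (source Sf2 imposes f)
β1 |J1  (C1 integral (e out))
β2 |I1  (common-e at J1 fixed by 1)
β3 |I2  (J1 effort already set via bond 1)
β5 |I3  (common-e at J1 fixed by 1)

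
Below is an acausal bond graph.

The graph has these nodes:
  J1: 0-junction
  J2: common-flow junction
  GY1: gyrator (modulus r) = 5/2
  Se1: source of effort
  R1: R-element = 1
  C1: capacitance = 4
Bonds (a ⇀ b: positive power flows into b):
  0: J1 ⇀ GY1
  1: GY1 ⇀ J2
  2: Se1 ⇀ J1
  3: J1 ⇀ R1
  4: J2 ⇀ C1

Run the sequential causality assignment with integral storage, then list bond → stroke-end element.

bond 2 |J1  (source Se1 imposes e)
bond 0 |GY1  (J1 effort already set via bond 2)
bond 3 |R1  (common-e at J1 fixed by 2)
bond 1 |GY1  (through GY1, causality inverts; strokes same side of GY1)
bond 4 |J2  (1-jn J2 has f-setter on 1)

bond 0 stroke at GY1
bond 1 stroke at GY1
bond 2 stroke at J1
bond 3 stroke at R1
bond 4 stroke at J2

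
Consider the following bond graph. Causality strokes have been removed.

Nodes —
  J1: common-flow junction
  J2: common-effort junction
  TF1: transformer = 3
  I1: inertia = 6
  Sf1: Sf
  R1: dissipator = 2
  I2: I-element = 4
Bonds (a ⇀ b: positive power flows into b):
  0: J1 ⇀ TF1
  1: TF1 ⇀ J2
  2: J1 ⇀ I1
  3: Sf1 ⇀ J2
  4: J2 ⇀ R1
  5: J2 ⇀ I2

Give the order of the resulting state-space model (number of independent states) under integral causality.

2  (I1, I2 all integral)

β3 stroke→Sf1  (Sf1: flow source, stroke at near end)
β2 stroke→I1  (I1 outputs flow p/I1)
β0 stroke→J1  (J1 flow already set via bond 2)
β1 stroke→TF1  (TF1 one-in-one-out from 0)
β5 stroke→I2  (I2: I, integral causality)
β4 stroke→J2  (closing 0-jn rule on J2)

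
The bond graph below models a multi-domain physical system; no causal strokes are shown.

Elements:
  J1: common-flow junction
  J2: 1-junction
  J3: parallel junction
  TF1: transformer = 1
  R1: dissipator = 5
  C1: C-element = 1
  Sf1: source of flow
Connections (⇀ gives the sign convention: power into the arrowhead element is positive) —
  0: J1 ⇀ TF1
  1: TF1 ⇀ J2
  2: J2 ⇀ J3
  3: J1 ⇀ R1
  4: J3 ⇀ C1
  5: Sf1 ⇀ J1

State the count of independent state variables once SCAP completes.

1  (C1 all integral)

bond 5 stroke→Sf1  (Sf1 fixes flow; stroke at Sf1)
bond 0 stroke→J1  (1-jn J1 has f-setter on 5)
bond 3 stroke→J1  (J1 flow already set via bond 5)
bond 1 stroke→TF1  (TF1: transformer flips bond 0)
bond 2 stroke→J2  (J2: bond 1 brought flow, rest push out)
bond 4 stroke→J3  (closing 0-jn rule on J3)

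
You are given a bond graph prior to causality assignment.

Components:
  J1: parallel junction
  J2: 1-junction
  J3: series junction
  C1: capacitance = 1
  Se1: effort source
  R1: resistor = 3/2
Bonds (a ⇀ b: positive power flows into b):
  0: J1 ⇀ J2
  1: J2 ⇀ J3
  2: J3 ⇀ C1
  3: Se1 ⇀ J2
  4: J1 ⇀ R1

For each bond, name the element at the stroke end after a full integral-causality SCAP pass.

bond 0 |J1
bond 1 |J2
bond 2 |J3
bond 3 |J2
bond 4 |R1

b3 →J2  (Se1 (Se) sets effort on bond)
b2 →J3  (prefer integral on C1)
b1 →J2  (closing 1-jn rule on J3)
b0 →J1  (J2: last free bond brings flow in)
b4 →R1  (J1 effort already set via bond 0)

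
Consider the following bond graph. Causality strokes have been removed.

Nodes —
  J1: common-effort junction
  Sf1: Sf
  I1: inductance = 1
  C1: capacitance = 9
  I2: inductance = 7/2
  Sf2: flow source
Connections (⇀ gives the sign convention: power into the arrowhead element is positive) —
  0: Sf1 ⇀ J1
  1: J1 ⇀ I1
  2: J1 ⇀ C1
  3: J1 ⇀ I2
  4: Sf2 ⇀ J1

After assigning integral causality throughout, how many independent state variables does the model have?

3  (C1, I1, I2 all integral)

b0 |Sf1  (Sf1: flow source, stroke at near end)
b4 |Sf2  (Sf2 fixes flow; stroke at Sf2)
b1 |I1  (prefer integral on I1)
b2 |J1  (prefer integral on C1)
b3 |I2  (J1: bond 2 brought effort, rest push out)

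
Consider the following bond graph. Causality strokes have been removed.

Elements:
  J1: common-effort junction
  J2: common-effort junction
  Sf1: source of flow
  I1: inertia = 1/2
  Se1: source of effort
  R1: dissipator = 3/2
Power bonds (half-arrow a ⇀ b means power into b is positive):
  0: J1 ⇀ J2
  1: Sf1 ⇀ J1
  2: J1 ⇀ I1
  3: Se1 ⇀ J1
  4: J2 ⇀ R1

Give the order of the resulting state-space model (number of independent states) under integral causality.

1  (I1 all integral)

bond 1 stroke at Sf1  (Sf1: flow source, stroke at near end)
bond 3 stroke at J1  (Se1 fixes effort; stroke away)
bond 0 stroke at J2  (J1: bond 3 brought effort, rest push out)
bond 2 stroke at I1  (J1 effort already set via bond 3)
bond 4 stroke at R1  (common-e at J2 fixed by 0)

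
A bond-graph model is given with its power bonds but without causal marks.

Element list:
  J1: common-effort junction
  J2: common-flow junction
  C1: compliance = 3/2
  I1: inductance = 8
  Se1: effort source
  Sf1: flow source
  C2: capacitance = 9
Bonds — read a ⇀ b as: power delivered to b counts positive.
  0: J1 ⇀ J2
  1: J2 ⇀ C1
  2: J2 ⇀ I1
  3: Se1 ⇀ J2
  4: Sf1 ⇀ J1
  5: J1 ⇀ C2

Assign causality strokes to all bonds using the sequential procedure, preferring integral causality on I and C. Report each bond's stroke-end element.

#0 stroke→J2
#1 stroke→J2
#2 stroke→I1
#3 stroke→J2
#4 stroke→Sf1
#5 stroke→J1

b3 →J2  (Se1 fixes effort; stroke away)
b4 →Sf1  (Sf1 (Sf) sets flow on bond)
b1 →J2  (prefer integral on C1)
b2 →I1  (I1 outputs flow p/I1)
b0 →J2  (J2: bond 2 brought flow, rest push out)
b5 →J1  (J1 needs exactly one e-in)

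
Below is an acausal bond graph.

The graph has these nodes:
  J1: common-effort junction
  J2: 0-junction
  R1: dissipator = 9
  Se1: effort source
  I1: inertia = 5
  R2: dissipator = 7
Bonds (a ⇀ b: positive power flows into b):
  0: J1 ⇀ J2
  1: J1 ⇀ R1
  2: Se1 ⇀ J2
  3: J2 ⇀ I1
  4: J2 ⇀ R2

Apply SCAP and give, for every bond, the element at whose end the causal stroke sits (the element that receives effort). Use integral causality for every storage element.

b0 stroke at J1
b1 stroke at R1
b2 stroke at J2
b3 stroke at I1
b4 stroke at R2

#2 |J2  (Se1 (Se) sets effort on bond)
#0 |J1  (J2 effort already set via bond 2)
#3 |I1  (common-e at J2 fixed by 2)
#4 |R2  (J2 effort already set via bond 2)
#1 |R1  (0-jn J1 has e-setter on 0)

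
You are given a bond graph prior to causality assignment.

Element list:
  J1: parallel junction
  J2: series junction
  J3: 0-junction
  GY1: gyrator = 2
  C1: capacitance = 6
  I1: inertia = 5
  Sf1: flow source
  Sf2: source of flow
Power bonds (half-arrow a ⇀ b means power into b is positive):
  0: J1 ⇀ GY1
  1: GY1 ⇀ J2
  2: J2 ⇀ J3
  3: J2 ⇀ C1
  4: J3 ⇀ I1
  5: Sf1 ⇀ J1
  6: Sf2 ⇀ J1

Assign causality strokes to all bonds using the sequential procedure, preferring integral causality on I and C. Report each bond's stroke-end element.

β0 stroke→J1
β1 stroke→J2
β2 stroke→J3
β3 stroke→J2
β4 stroke→I1
β5 stroke→Sf1
β6 stroke→Sf2

#5 stroke at Sf1  (Sf1 (Sf) sets flow on bond)
#6 stroke at Sf2  (source Sf2 imposes f)
#0 stroke at J1  (only one effort-in slot at J1)
#1 stroke at J2  (GY GY1: same side as bond 0)
#3 stroke at J2  (C1: C, integral causality)
#2 stroke at J3  (J2: last free bond brings flow in)
#4 stroke at I1  (J3: bond 2 brought effort, rest push out)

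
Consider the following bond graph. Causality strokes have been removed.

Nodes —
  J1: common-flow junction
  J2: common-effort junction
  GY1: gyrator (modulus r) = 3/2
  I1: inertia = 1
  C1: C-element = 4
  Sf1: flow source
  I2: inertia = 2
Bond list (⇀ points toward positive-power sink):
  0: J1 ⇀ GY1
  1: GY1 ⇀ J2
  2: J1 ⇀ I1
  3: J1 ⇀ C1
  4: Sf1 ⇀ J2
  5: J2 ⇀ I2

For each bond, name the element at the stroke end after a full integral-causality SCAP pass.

#4 stroke at Sf1  (Sf1 (Sf) sets flow on bond)
#2 stroke at I1  (prefer integral on I1)
#0 stroke at J1  (J1 flow already set via bond 2)
#3 stroke at J1  (J1: bond 2 brought flow, rest push out)
#1 stroke at J2  (GY1 both-in/both-out from 0)
#5 stroke at I2  (J2 effort already set via bond 1)

b0 →J1
b1 →J2
b2 →I1
b3 →J1
b4 →Sf1
b5 →I2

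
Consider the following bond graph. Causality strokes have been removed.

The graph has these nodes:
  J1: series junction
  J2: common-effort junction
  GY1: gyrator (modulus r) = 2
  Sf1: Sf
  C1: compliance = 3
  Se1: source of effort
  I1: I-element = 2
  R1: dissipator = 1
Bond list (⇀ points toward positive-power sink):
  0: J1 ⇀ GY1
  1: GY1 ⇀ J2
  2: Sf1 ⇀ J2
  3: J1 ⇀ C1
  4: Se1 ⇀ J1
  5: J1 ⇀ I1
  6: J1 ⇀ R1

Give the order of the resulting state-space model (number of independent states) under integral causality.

#2 stroke→Sf1  (Sf1: flow source, stroke at near end)
#4 stroke→J1  (Se1 fixes effort; stroke away)
#1 stroke→J2  (closing 0-jn rule on J2)
#0 stroke→J1  (GY1: gyrator matches bond 1)
#3 stroke→J1  (C1 outputs effort q/C1)
#5 stroke→I1  (prefer integral on I1)
#6 stroke→J1  (J1 flow already set via bond 5)

2  (C1, I1 all integral)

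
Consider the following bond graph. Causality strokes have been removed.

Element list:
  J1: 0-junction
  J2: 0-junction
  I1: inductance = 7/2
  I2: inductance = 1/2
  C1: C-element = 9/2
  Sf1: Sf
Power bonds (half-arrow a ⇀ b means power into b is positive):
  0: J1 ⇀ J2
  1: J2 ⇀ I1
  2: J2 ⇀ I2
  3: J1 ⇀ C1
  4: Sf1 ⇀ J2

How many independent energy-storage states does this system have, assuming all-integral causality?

b4 |Sf1  (source Sf1 imposes f)
b1 |I1  (prefer integral on I1)
b2 |I2  (I2: I, integral causality)
b0 |J2  (closing 0-jn rule on J2)
b3 |J1  (J1 needs exactly one e-in)

3  (C1, I1, I2 all integral)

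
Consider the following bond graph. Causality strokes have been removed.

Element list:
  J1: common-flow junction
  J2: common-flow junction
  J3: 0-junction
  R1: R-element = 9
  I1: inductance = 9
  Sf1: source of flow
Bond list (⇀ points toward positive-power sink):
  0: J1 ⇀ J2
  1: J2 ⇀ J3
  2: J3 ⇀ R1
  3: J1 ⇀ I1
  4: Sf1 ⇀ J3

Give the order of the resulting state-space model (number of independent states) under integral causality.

β4 stroke at Sf1  (Sf1: flow source, stroke at near end)
β3 stroke at I1  (prefer integral on I1)
β0 stroke at J1  (1-jn J1 has f-setter on 3)
β1 stroke at J2  (J2: bond 0 brought flow, rest push out)
β2 stroke at J3  (J3 needs exactly one e-in)

1  (I1 all integral)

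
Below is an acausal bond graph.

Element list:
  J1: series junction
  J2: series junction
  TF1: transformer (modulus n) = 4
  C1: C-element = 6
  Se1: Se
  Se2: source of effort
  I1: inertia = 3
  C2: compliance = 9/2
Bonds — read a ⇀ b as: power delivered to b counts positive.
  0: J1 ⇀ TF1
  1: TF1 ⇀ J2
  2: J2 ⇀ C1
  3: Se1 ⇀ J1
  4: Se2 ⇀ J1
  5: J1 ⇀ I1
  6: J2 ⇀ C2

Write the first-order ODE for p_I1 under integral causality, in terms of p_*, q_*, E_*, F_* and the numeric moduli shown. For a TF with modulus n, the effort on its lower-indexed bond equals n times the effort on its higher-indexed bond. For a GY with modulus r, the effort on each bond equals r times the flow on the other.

dp_I1/dt = E_Se1 + E_Se2 - 2*q_C1/3 - 8*q_C2/9

β3 →J1  (Se1 (Se) sets effort on bond)
β4 →J1  (source Se2 imposes e)
β2 →J2  (C1 integral (e out))
β5 →I1  (prefer integral on I1)
β0 →J1  (1-jn J1 has f-setter on 5)
β1 →TF1  (through TF1, causality passes straight; one stroke at TF1)
β6 →J2  (1-jn J2 has f-setter on 1)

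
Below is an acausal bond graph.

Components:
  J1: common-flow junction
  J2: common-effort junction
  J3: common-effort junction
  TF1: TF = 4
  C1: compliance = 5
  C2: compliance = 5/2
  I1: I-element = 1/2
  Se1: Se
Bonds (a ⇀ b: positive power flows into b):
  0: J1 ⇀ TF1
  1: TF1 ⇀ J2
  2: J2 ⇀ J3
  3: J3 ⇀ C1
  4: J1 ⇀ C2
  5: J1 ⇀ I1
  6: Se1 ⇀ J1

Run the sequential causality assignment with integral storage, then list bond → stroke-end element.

bond 0 stroke at J1
bond 1 stroke at TF1
bond 2 stroke at J2
bond 3 stroke at J3
bond 4 stroke at J1
bond 5 stroke at I1
bond 6 stroke at J1

b6 stroke→J1  (Se1 fixes effort; stroke away)
b3 stroke→J3  (C1: C, integral causality)
b2 stroke→J2  (common-e at J3 fixed by 3)
b1 stroke→TF1  (J2: bond 2 brought effort, rest push out)
b0 stroke→J1  (through TF1, causality passes straight; one stroke at TF1)
b4 stroke→J1  (C2 integral (e out))
b5 stroke→I1  (closing 1-jn rule on J1)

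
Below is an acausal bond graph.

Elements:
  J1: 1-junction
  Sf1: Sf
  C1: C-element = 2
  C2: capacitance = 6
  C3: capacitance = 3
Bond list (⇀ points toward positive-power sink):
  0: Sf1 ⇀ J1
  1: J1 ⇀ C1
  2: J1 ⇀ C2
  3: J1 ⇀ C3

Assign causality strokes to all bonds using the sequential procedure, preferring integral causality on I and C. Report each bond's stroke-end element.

b0 →Sf1  (Sf1 (Sf) sets flow on bond)
b1 →J1  (J1: bond 0 brought flow, rest push out)
b2 →J1  (J1: bond 0 brought flow, rest push out)
b3 →J1  (J1: bond 0 brought flow, rest push out)

bond 0 stroke at Sf1
bond 1 stroke at J1
bond 2 stroke at J1
bond 3 stroke at J1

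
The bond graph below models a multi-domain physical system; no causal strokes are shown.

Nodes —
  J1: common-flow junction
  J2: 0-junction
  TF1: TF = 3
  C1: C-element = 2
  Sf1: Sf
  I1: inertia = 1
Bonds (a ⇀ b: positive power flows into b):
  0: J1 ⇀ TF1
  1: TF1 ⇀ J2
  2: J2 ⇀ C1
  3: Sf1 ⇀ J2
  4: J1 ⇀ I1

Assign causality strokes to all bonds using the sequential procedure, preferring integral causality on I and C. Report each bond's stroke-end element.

β3 stroke at Sf1  (Sf1 fixes flow; stroke at Sf1)
β2 stroke at J2  (C1 outputs effort q/C1)
β1 stroke at TF1  (J2: bond 2 brought effort, rest push out)
β0 stroke at J1  (TF1: transformer flips bond 1)
β4 stroke at I1  (J1 needs exactly one f-in)

#0 →J1
#1 →TF1
#2 →J2
#3 →Sf1
#4 →I1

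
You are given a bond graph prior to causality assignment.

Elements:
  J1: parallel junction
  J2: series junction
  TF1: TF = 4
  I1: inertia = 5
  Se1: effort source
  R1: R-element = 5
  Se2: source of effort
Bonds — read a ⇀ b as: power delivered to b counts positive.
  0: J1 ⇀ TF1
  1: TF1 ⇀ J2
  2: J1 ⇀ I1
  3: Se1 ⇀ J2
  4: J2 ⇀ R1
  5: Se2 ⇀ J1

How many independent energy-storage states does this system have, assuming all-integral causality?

1  (I1 all integral)

#3 stroke at J2  (Se1 fixes effort; stroke away)
#5 stroke at J1  (Se2 fixes effort; stroke away)
#0 stroke at TF1  (J1: bond 5 brought effort, rest push out)
#2 stroke at I1  (0-jn J1 has e-setter on 5)
#1 stroke at J2  (TF1: transformer flips bond 0)
#4 stroke at R1  (closing 1-jn rule on J2)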